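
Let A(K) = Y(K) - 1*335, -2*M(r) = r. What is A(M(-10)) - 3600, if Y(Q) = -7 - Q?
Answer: -3947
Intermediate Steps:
M(r) = -r/2
A(K) = -342 - K (A(K) = (-7 - K) - 1*335 = (-7 - K) - 335 = -342 - K)
A(M(-10)) - 3600 = (-342 - (-1)*(-10)/2) - 3600 = (-342 - 1*5) - 3600 = (-342 - 5) - 3600 = -347 - 3600 = -3947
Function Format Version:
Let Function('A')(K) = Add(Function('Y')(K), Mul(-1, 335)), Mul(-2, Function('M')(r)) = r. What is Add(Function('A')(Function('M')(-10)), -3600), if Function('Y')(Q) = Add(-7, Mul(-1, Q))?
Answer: -3947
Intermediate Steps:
Function('M')(r) = Mul(Rational(-1, 2), r)
Function('A')(K) = Add(-342, Mul(-1, K)) (Function('A')(K) = Add(Add(-7, Mul(-1, K)), Mul(-1, 335)) = Add(Add(-7, Mul(-1, K)), -335) = Add(-342, Mul(-1, K)))
Add(Function('A')(Function('M')(-10)), -3600) = Add(Add(-342, Mul(-1, Mul(Rational(-1, 2), -10))), -3600) = Add(Add(-342, Mul(-1, 5)), -3600) = Add(Add(-342, -5), -3600) = Add(-347, -3600) = -3947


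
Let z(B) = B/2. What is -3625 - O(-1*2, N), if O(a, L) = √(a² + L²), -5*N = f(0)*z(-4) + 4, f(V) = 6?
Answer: -3625 - 2*√41/5 ≈ -3627.6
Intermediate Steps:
z(B) = B/2 (z(B) = B*(½) = B/2)
N = 8/5 (N = -(6*((½)*(-4)) + 4)/5 = -(6*(-2) + 4)/5 = -(-12 + 4)/5 = -⅕*(-8) = 8/5 ≈ 1.6000)
O(a, L) = √(L² + a²)
-3625 - O(-1*2, N) = -3625 - √((8/5)² + (-1*2)²) = -3625 - √(64/25 + (-2)²) = -3625 - √(64/25 + 4) = -3625 - √(164/25) = -3625 - 2*√41/5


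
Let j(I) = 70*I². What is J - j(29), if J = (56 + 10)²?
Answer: -54514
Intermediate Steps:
J = 4356 (J = 66² = 4356)
J - j(29) = 4356 - 70*29² = 4356 - 70*841 = 4356 - 1*58870 = 4356 - 58870 = -54514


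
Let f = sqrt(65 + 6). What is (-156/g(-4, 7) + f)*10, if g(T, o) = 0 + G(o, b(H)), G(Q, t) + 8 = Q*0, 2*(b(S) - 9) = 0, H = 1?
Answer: 195 + 10*sqrt(71) ≈ 279.26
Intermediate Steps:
b(S) = 9 (b(S) = 9 + (1/2)*0 = 9 + 0 = 9)
f = sqrt(71) ≈ 8.4261
G(Q, t) = -8 (G(Q, t) = -8 + Q*0 = -8 + 0 = -8)
g(T, o) = -8 (g(T, o) = 0 - 8 = -8)
(-156/g(-4, 7) + f)*10 = (-156/(-8) + sqrt(71))*10 = (-156*(-1/8) + sqrt(71))*10 = (39/2 + sqrt(71))*10 = 195 + 10*sqrt(71)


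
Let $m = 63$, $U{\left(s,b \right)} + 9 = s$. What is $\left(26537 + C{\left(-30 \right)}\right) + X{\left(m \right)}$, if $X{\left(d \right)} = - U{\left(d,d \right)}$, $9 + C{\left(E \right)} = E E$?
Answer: $27374$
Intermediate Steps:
$U{\left(s,b \right)} = -9 + s$
$C{\left(E \right)} = -9 + E^{2}$ ($C{\left(E \right)} = -9 + E E = -9 + E^{2}$)
$X{\left(d \right)} = 9 - d$ ($X{\left(d \right)} = - (-9 + d) = 9 - d$)
$\left(26537 + C{\left(-30 \right)}\right) + X{\left(m \right)} = \left(26537 - \left(9 - \left(-30\right)^{2}\right)\right) + \left(9 - 63\right) = \left(26537 + \left(-9 + 900\right)\right) + \left(9 - 63\right) = \left(26537 + 891\right) - 54 = 27428 - 54 = 27374$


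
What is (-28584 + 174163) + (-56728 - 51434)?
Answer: 37417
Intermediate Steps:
(-28584 + 174163) + (-56728 - 51434) = 145579 - 108162 = 37417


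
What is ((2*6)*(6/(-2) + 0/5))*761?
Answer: -27396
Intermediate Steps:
((2*6)*(6/(-2) + 0/5))*761 = (12*(6*(-½) + 0*(⅕)))*761 = (12*(-3 + 0))*761 = (12*(-3))*761 = -36*761 = -27396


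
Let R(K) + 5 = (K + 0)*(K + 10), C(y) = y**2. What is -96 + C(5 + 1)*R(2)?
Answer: 588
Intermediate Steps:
R(K) = -5 + K*(10 + K) (R(K) = -5 + (K + 0)*(K + 10) = -5 + K*(10 + K))
-96 + C(5 + 1)*R(2) = -96 + (5 + 1)**2*(-5 + 2**2 + 10*2) = -96 + 6**2*(-5 + 4 + 20) = -96 + 36*19 = -96 + 684 = 588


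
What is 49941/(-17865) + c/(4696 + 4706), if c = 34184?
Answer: 7841771/9331485 ≈ 0.84036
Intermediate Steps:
49941/(-17865) + c/(4696 + 4706) = 49941/(-17865) + 34184/(4696 + 4706) = 49941*(-1/17865) + 34184/9402 = -5549/1985 + 34184*(1/9402) = -5549/1985 + 17092/4701 = 7841771/9331485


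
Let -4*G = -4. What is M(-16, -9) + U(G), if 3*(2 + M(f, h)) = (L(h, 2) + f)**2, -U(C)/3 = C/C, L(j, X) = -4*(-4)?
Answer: -5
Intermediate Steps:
L(j, X) = 16
G = 1 (G = -1/4*(-4) = 1)
U(C) = -3 (U(C) = -3*C/C = -3*1 = -3)
M(f, h) = -2 + (16 + f)**2/3
M(-16, -9) + U(G) = (-2 + (16 - 16)**2/3) - 3 = (-2 + (1/3)*0**2) - 3 = (-2 + (1/3)*0) - 3 = (-2 + 0) - 3 = -2 - 3 = -5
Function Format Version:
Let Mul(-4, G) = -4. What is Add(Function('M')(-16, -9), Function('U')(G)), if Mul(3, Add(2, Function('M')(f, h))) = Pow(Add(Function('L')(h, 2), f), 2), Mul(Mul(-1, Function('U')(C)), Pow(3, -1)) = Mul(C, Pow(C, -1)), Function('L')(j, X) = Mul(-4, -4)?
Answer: -5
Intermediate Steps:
Function('L')(j, X) = 16
G = 1 (G = Mul(Rational(-1, 4), -4) = 1)
Function('U')(C) = -3 (Function('U')(C) = Mul(-3, Mul(C, Pow(C, -1))) = Mul(-3, 1) = -3)
Function('M')(f, h) = Add(-2, Mul(Rational(1, 3), Pow(Add(16, f), 2)))
Add(Function('M')(-16, -9), Function('U')(G)) = Add(Add(-2, Mul(Rational(1, 3), Pow(Add(16, -16), 2))), -3) = Add(Add(-2, Mul(Rational(1, 3), Pow(0, 2))), -3) = Add(Add(-2, Mul(Rational(1, 3), 0)), -3) = Add(Add(-2, 0), -3) = Add(-2, -3) = -5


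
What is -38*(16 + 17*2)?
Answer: -1900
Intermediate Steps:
-38*(16 + 17*2) = -38*(16 + 34) = -38*50 = -1900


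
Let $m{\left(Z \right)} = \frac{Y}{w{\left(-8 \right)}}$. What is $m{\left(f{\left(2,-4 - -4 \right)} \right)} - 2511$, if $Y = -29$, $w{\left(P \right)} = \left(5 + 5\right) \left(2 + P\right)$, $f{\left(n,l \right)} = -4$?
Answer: $- \frac{150631}{60} \approx -2510.5$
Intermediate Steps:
$w{\left(P \right)} = 20 + 10 P$ ($w{\left(P \right)} = 10 \left(2 + P\right) = 20 + 10 P$)
$m{\left(Z \right)} = \frac{29}{60}$ ($m{\left(Z \right)} = - \frac{29}{20 + 10 \left(-8\right)} = - \frac{29}{20 - 80} = - \frac{29}{-60} = \left(-29\right) \left(- \frac{1}{60}\right) = \frac{29}{60}$)
$m{\left(f{\left(2,-4 - -4 \right)} \right)} - 2511 = \frac{29}{60} - 2511 = - \frac{150631}{60}$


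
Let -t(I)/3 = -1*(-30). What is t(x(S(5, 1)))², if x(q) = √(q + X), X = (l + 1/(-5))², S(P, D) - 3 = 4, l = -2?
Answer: 8100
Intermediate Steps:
S(P, D) = 7 (S(P, D) = 3 + 4 = 7)
X = 121/25 (X = (-2 + 1/(-5))² = (-2 - ⅕)² = (-11/5)² = 121/25 ≈ 4.8400)
x(q) = √(121/25 + q) (x(q) = √(q + 121/25) = √(121/25 + q))
t(I) = -90 (t(I) = -(-3)*(-30) = -3*30 = -90)
t(x(S(5, 1)))² = (-90)² = 8100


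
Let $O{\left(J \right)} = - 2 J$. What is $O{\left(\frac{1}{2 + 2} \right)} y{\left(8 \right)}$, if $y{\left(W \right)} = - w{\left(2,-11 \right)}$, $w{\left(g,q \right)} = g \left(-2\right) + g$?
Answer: $-1$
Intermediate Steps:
$w{\left(g,q \right)} = - g$ ($w{\left(g,q \right)} = - 2 g + g = - g$)
$y{\left(W \right)} = 2$ ($y{\left(W \right)} = - \left(-1\right) 2 = \left(-1\right) \left(-2\right) = 2$)
$O{\left(\frac{1}{2 + 2} \right)} y{\left(8 \right)} = - \frac{2}{2 + 2} \cdot 2 = - \frac{2}{4} \cdot 2 = \left(-2\right) \frac{1}{4} \cdot 2 = \left(- \frac{1}{2}\right) 2 = -1$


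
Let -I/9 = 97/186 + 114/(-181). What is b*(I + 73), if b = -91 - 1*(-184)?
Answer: 2490441/362 ≈ 6879.7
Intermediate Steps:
I = 10941/11222 (I = -9*(97/186 + 114/(-181)) = -9*(97*(1/186) + 114*(-1/181)) = -9*(97/186 - 114/181) = -9*(-3647/33666) = 10941/11222 ≈ 0.97496)
b = 93 (b = -91 + 184 = 93)
b*(I + 73) = 93*(10941/11222 + 73) = 93*(830147/11222) = 2490441/362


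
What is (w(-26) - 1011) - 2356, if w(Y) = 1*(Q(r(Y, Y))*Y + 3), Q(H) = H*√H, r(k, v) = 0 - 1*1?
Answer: -3364 + 26*I ≈ -3364.0 + 26.0*I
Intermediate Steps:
r(k, v) = -1 (r(k, v) = 0 - 1 = -1)
Q(H) = H^(3/2)
w(Y) = 3 - I*Y (w(Y) = 1*((-1)^(3/2)*Y + 3) = 1*((-I)*Y + 3) = 1*(-I*Y + 3) = 1*(3 - I*Y) = 3 - I*Y)
(w(-26) - 1011) - 2356 = ((3 - 1*I*(-26)) - 1011) - 2356 = ((3 + 26*I) - 1011) - 2356 = (-1008 + 26*I) - 2356 = -3364 + 26*I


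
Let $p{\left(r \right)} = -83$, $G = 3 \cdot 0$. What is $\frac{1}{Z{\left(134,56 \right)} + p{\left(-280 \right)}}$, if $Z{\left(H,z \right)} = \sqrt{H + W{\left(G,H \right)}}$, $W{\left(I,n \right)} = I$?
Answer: $- \frac{83}{6755} - \frac{\sqrt{134}}{6755} \approx -0.014001$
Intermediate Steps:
$G = 0$
$Z{\left(H,z \right)} = \sqrt{H}$ ($Z{\left(H,z \right)} = \sqrt{H + 0} = \sqrt{H}$)
$\frac{1}{Z{\left(134,56 \right)} + p{\left(-280 \right)}} = \frac{1}{\sqrt{134} - 83} = \frac{1}{-83 + \sqrt{134}}$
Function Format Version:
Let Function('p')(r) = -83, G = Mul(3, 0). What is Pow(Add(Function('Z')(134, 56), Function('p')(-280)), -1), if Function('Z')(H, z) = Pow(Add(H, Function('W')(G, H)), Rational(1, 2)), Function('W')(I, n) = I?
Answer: Add(Rational(-83, 6755), Mul(Rational(-1, 6755), Pow(134, Rational(1, 2)))) ≈ -0.014001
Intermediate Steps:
G = 0
Function('Z')(H, z) = Pow(H, Rational(1, 2)) (Function('Z')(H, z) = Pow(Add(H, 0), Rational(1, 2)) = Pow(H, Rational(1, 2)))
Pow(Add(Function('Z')(134, 56), Function('p')(-280)), -1) = Pow(Add(Pow(134, Rational(1, 2)), -83), -1) = Pow(Add(-83, Pow(134, Rational(1, 2))), -1)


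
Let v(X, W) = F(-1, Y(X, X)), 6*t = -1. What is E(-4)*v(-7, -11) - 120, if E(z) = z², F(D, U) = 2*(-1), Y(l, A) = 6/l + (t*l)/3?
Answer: -152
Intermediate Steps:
t = -⅙ (t = (⅙)*(-1) = -⅙ ≈ -0.16667)
Y(l, A) = 6/l - l/18 (Y(l, A) = 6/l - l/6/3 = 6/l - l/6*(⅓) = 6/l - l/18)
F(D, U) = -2
v(X, W) = -2
E(-4)*v(-7, -11) - 120 = (-4)²*(-2) - 120 = 16*(-2) - 120 = -32 - 120 = -152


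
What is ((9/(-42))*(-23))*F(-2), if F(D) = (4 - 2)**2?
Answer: 138/7 ≈ 19.714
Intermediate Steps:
F(D) = 4 (F(D) = 2**2 = 4)
((9/(-42))*(-23))*F(-2) = ((9/(-42))*(-23))*4 = ((9*(-1/42))*(-23))*4 = -3/14*(-23)*4 = (69/14)*4 = 138/7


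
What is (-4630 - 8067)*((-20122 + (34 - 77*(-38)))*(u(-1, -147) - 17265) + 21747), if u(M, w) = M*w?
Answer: -3730389557511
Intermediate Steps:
(-4630 - 8067)*((-20122 + (34 - 77*(-38)))*(u(-1, -147) - 17265) + 21747) = (-4630 - 8067)*((-20122 + (34 - 77*(-38)))*(-1*(-147) - 17265) + 21747) = -12697*((-20122 + (34 + 2926))*(147 - 17265) + 21747) = -12697*((-20122 + 2960)*(-17118) + 21747) = -12697*(-17162*(-17118) + 21747) = -12697*(293779116 + 21747) = -12697*293800863 = -3730389557511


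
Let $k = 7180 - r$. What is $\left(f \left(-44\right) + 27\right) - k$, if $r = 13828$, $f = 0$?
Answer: $6675$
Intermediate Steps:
$k = -6648$ ($k = 7180 - 13828 = -6648$)
$\left(f \left(-44\right) + 27\right) - k = \left(0 \left(-44\right) + 27\right) - -6648 = \left(0 + 27\right) + 6648 = 27 + 6648 = 6675$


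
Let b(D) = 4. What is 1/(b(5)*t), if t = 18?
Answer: 1/72 ≈ 0.013889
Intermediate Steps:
1/(b(5)*t) = 1/(4*18) = 1/72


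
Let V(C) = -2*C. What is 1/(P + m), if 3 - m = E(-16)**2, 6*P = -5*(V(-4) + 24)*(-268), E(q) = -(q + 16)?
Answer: 3/21449 ≈ 0.00013987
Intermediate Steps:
E(q) = -16 - q (E(q) = -(16 + q) = -16 - q)
P = 21440/3 (P = (-5*(-2*(-4) + 24)*(-268))/6 = (-5*(8 + 24)*(-268))/6 = (-5*32*(-268))/6 = (-160*(-268))/6 = (1/6)*42880 = 21440/3 ≈ 7146.7)
m = 3 (m = 3 - (-16 - 1*(-16))**2 = 3 - (-16 + 16)**2 = 3 - 1*0**2 = 3 - 1*0 = 3 + 0 = 3)
1/(P + m) = 1/(21440/3 + 3) = 1/(21449/3) = 3/21449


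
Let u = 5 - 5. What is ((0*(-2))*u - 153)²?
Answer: 23409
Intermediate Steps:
u = 0
((0*(-2))*u - 153)² = ((0*(-2))*0 - 153)² = (0*0 - 153)² = (0 - 153)² = (-153)² = 23409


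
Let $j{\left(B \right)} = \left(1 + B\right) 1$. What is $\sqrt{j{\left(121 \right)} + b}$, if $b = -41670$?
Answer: $2 i \sqrt{10387} \approx 203.83 i$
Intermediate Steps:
$j{\left(B \right)} = 1 + B$
$\sqrt{j{\left(121 \right)} + b} = \sqrt{\left(1 + 121\right) - 41670} = \sqrt{122 - 41670} = \sqrt{-41548} = 2 i \sqrt{10387}$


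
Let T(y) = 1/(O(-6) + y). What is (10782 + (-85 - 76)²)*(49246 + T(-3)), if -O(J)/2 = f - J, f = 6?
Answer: 48801813623/27 ≈ 1.8075e+9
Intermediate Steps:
O(J) = -12 + 2*J (O(J) = -2*(6 - J) = -12 + 2*J)
T(y) = 1/(-24 + y) (T(y) = 1/((-12 + 2*(-6)) + y) = 1/((-12 - 12) + y) = 1/(-24 + y))
(10782 + (-85 - 76)²)*(49246 + T(-3)) = (10782 + (-85 - 76)²)*(49246 + 1/(-24 - 3)) = (10782 + (-161)²)*(49246 + 1/(-27)) = (10782 + 25921)*(49246 - 1/27) = 36703*(1329641/27) = 48801813623/27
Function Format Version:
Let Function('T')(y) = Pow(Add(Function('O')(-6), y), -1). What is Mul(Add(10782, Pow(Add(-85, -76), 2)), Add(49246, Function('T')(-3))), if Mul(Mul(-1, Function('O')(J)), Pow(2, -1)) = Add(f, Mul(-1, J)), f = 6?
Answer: Rational(48801813623, 27) ≈ 1.8075e+9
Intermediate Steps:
Function('O')(J) = Add(-12, Mul(2, J)) (Function('O')(J) = Mul(-2, Add(6, Mul(-1, J))) = Add(-12, Mul(2, J)))
Function('T')(y) = Pow(Add(-24, y), -1) (Function('T')(y) = Pow(Add(Add(-12, Mul(2, -6)), y), -1) = Pow(Add(Add(-12, -12), y), -1) = Pow(Add(-24, y), -1))
Mul(Add(10782, Pow(Add(-85, -76), 2)), Add(49246, Function('T')(-3))) = Mul(Add(10782, Pow(Add(-85, -76), 2)), Add(49246, Pow(Add(-24, -3), -1))) = Mul(Add(10782, Pow(-161, 2)), Add(49246, Pow(-27, -1))) = Mul(Add(10782, 25921), Add(49246, Rational(-1, 27))) = Mul(36703, Rational(1329641, 27)) = Rational(48801813623, 27)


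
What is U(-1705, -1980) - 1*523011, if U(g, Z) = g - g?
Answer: -523011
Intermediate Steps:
U(g, Z) = 0
U(-1705, -1980) - 1*523011 = 0 - 1*523011 = 0 - 523011 = -523011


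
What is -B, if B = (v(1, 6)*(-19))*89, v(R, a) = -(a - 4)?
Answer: -3382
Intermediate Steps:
v(R, a) = 4 - a (v(R, a) = -(-4 + a) = 4 - a)
B = 3382 (B = ((4 - 1*6)*(-19))*89 = ((4 - 6)*(-19))*89 = -2*(-19)*89 = 38*89 = 3382)
-B = -1*3382 = -3382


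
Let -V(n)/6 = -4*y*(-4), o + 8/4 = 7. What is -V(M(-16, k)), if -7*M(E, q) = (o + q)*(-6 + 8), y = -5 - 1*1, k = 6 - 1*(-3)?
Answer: -576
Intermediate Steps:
o = 5 (o = -2 + 7 = 5)
k = 9 (k = 6 + 3 = 9)
y = -6 (y = -5 - 1 = -6)
M(E, q) = -10/7 - 2*q/7 (M(E, q) = -(5 + q)*(-6 + 8)/7 = -(5 + q)*2/7 = -(10 + 2*q)/7 = -10/7 - 2*q/7)
V(n) = 576 (V(n) = -6*(-4*(-6))*(-4) = -144*(-4) = -6*(-96) = 576)
-V(M(-16, k)) = -1*576 = -576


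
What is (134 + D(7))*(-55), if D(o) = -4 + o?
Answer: -7535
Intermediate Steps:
(134 + D(7))*(-55) = (134 + (-4 + 7))*(-55) = (134 + 3)*(-55) = 137*(-55) = -7535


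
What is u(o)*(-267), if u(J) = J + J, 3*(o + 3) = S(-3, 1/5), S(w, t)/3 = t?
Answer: 7476/5 ≈ 1495.2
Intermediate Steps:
S(w, t) = 3*t
o = -14/5 (o = -3 + (3/5)/3 = -3 + (3*(1/5))/3 = -3 + (1/3)*(3/5) = -3 + 1/5 = -14/5 ≈ -2.8000)
u(J) = 2*J
u(o)*(-267) = (2*(-14/5))*(-267) = -28/5*(-267) = 7476/5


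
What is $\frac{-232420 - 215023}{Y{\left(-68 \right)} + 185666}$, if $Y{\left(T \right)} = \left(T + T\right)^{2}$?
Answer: $- \frac{447443}{204162} \approx -2.1916$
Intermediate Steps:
$Y{\left(T \right)} = 4 T^{2}$ ($Y{\left(T \right)} = \left(2 T\right)^{2} = 4 T^{2}$)
$\frac{-232420 - 215023}{Y{\left(-68 \right)} + 185666} = \frac{-232420 - 215023}{4 \left(-68\right)^{2} + 185666} = - \frac{447443}{4 \cdot 4624 + 185666} = - \frac{447443}{18496 + 185666} = - \frac{447443}{204162}$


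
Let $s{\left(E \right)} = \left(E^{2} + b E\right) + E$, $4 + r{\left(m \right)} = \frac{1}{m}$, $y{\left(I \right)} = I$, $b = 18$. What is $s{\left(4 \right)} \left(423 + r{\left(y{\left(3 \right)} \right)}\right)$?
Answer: $\frac{115736}{3} \approx 38579.0$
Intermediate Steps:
$r{\left(m \right)} = -4 + \frac{1}{m}$
$s{\left(E \right)} = E^{2} + 19 E$ ($s{\left(E \right)} = \left(E^{2} + 18 E\right) + E = E^{2} + 19 E$)
$s{\left(4 \right)} \left(423 + r{\left(y{\left(3 \right)} \right)}\right) = 4 \left(19 + 4\right) \left(423 - \left(4 - \frac{1}{3}\right)\right) = 4 \cdot 23 \left(423 + \left(-4 + \frac{1}{3}\right)\right) = 92 \left(423 - \frac{11}{3}\right) = 92 \cdot \frac{1258}{3} = \frac{115736}{3}$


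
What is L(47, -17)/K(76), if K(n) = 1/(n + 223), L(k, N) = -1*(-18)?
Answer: 5382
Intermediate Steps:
L(k, N) = 18
K(n) = 1/(223 + n)
L(47, -17)/K(76) = 18/(1/(223 + 76)) = 18/(1/299) = 18*299 = 5382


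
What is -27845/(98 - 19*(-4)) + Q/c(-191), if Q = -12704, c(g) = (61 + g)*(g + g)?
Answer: -346248299/2160210 ≈ -160.28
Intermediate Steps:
c(g) = 2*g*(61 + g) (c(g) = (61 + g)*(2*g) = 2*g*(61 + g))
-27845/(98 - 19*(-4)) + Q/c(-191) = -27845/(98 - 19*(-4)) - 12704*(-1/(382*(61 - 191))) = -27845/(98 + 76) - 12704/(2*(-191)*(-130)) = -27845/174 - 12704/49660 = -27845*1/174 - 12704*1/49660 = -27845/174 - 3176/12415 = -346248299/2160210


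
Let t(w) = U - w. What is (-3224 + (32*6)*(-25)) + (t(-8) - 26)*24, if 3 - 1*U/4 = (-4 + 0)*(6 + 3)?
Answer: -4712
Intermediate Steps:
U = 156 (U = 12 - 4*(-4 + 0)*(6 + 3) = 12 - (-16)*9 = 12 - 4*(-36) = 12 + 144 = 156)
t(w) = 156 - w
(-3224 + (32*6)*(-25)) + (t(-8) - 26)*24 = (-3224 + (32*6)*(-25)) + ((156 - 1*(-8)) - 26)*24 = (-3224 + 192*(-25)) + ((156 + 8) - 26)*24 = (-3224 - 4800) + (164 - 26)*24 = -8024 + 138*24 = -8024 + 3312 = -4712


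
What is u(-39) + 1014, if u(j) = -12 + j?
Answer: 963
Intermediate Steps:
u(-39) + 1014 = (-12 - 39) + 1014 = -51 + 1014 = 963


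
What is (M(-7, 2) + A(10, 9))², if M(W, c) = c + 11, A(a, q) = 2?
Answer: 225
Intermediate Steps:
M(W, c) = 11 + c
(M(-7, 2) + A(10, 9))² = ((11 + 2) + 2)² = (13 + 2)² = 15² = 225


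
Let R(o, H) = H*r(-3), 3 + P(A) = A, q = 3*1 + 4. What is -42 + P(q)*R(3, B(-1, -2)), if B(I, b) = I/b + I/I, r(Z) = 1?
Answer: -36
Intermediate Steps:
B(I, b) = 1 + I/b (B(I, b) = I/b + 1 = 1 + I/b)
q = 7 (q = 3 + 4 = 7)
P(A) = -3 + A
R(o, H) = H (R(o, H) = H*1 = H)
-42 + P(q)*R(3, B(-1, -2)) = -42 + (-3 + 7)*((-1 - 2)/(-2)) = -42 + 4*(-1/2*(-3)) = -42 + 4*(3/2) = -42 + 6 = -36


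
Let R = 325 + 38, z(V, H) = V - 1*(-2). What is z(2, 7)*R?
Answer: 1452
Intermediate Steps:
z(V, H) = 2 + V (z(V, H) = V + 2 = 2 + V)
R = 363
z(2, 7)*R = (2 + 2)*363 = 4*363 = 1452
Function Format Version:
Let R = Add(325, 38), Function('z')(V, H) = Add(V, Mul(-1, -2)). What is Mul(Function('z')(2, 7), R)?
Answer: 1452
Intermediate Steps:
Function('z')(V, H) = Add(2, V) (Function('z')(V, H) = Add(V, 2) = Add(2, V))
R = 363
Mul(Function('z')(2, 7), R) = Mul(Add(2, 2), 363) = Mul(4, 363) = 1452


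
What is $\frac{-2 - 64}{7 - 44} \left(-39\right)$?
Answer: $- \frac{2574}{37} \approx -69.568$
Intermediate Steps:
$\frac{-2 - 64}{7 - 44} \left(-39\right) = - \frac{66}{-37} \left(-39\right) = \left(-66\right) \left(- \frac{1}{37}\right) \left(-39\right) = \frac{66}{37} \left(-39\right) = - \frac{2574}{37}$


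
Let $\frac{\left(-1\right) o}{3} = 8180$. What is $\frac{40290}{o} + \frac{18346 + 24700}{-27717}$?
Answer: $- \frac{72435559}{22672506} \approx -3.1949$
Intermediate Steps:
$o = -24540$ ($o = \left(-3\right) 8180 = -24540$)
$\frac{40290}{o} + \frac{18346 + 24700}{-27717} = \frac{40290}{-24540} + \frac{18346 + 24700}{-27717} = 40290 \left(- \frac{1}{24540}\right) + 43046 \left(- \frac{1}{27717}\right) = - \frac{1343}{818} - \frac{43046}{27717} = - \frac{72435559}{22672506}$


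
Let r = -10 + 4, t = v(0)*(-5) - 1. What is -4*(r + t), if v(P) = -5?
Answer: -72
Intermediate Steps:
t = 24 (t = -5*(-5) - 1 = 25 - 1 = 24)
r = -6
-4*(r + t) = -4*(-6 + 24) = -4*18 = -72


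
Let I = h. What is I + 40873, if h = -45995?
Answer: -5122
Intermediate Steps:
I = -45995
I + 40873 = -45995 + 40873 = -5122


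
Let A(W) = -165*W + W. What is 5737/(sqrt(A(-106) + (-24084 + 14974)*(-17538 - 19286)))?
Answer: 5737*sqrt(83871006)/167742012 ≈ 0.31322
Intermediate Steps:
A(W) = -164*W
5737/(sqrt(A(-106) + (-24084 + 14974)*(-17538 - 19286))) = 5737/(sqrt(-164*(-106) + (-24084 + 14974)*(-17538 - 19286))) = 5737/(sqrt(17384 - 9110*(-36824))) = 5737/(sqrt(17384 + 335466640)) = 5737/(sqrt(335484024)) = 5737/((2*sqrt(83871006))) = 5737*(sqrt(83871006)/167742012) = 5737*sqrt(83871006)/167742012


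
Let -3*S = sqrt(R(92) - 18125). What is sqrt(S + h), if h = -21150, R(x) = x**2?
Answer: sqrt(-190350 - 3*I*sqrt(9661))/3 ≈ 0.11264 - 145.43*I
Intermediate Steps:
S = -I*sqrt(9661)/3 (S = -sqrt(92**2 - 18125)/3 = -sqrt(8464 - 18125)/3 = -I*sqrt(9661)/3 ≈ -32.763*I)
sqrt(S + h) = sqrt(-I*sqrt(9661)/3 - 21150) = sqrt(-21150 - I*sqrt(9661)/3)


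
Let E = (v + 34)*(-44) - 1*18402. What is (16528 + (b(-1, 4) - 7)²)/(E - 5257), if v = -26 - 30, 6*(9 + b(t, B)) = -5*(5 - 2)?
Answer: -67481/90764 ≈ -0.74348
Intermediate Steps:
b(t, B) = -23/2 (b(t, B) = -9 + (-5*(5 - 2))/6 = -9 + (-5*3)/6 = -9 + (⅙)*(-15) = -9 - 5/2 = -23/2)
v = -56
E = -17434 (E = (-56 + 34)*(-44) - 1*18402 = -22*(-44) - 18402 = 968 - 18402 = -17434)
(16528 + (b(-1, 4) - 7)²)/(E - 5257) = (16528 + (-23/2 - 7)²)/(-17434 - 5257) = (16528 + (-37/2)²)/(-22691) = (16528 + 1369/4)*(-1/22691) = (67481/4)*(-1/22691) = -67481/90764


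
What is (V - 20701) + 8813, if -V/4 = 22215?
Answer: -100748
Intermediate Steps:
V = -88860 (V = -4*22215 = -88860)
(V - 20701) + 8813 = (-88860 - 20701) + 8813 = -109561 + 8813 = -100748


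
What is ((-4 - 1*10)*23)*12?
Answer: -3864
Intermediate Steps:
((-4 - 1*10)*23)*12 = ((-4 - 10)*23)*12 = -14*23*12 = -322*12 = -3864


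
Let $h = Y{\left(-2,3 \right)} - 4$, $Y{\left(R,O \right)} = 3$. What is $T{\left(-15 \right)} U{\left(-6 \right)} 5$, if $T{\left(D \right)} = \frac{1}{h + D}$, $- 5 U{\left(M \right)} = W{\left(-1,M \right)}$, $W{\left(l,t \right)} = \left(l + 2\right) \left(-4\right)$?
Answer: $- \frac{1}{4} \approx -0.25$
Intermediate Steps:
$W{\left(l,t \right)} = -8 - 4 l$ ($W{\left(l,t \right)} = \left(2 + l\right) \left(-4\right) = -8 - 4 l$)
$h = -1$ ($h = 3 - 4 = -1$)
$U{\left(M \right)} = \frac{4}{5}$ ($U{\left(M \right)} = - \frac{-8 - -4}{5} = - \frac{-8 + 4}{5} = \left(- \frac{1}{5}\right) \left(-4\right) = \frac{4}{5}$)
$T{\left(D \right)} = \frac{1}{-1 + D}$
$T{\left(-15 \right)} U{\left(-6 \right)} 5 = \frac{\frac{4}{5} \cdot 5}{-1 - 15} = \frac{1}{-16} \cdot 4 = \left(- \frac{1}{16}\right) 4 = - \frac{1}{4}$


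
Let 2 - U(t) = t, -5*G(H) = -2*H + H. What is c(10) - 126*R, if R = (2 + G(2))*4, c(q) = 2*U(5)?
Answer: -6078/5 ≈ -1215.6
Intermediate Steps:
G(H) = H/5 (G(H) = -(-2*H + H)/5 = -(-1)*H/5 = H/5)
U(t) = 2 - t
c(q) = -6 (c(q) = 2*(2 - 1*5) = 2*(2 - 5) = 2*(-3) = -6)
R = 48/5 (R = (2 + (⅕)*2)*4 = (2 + ⅖)*4 = (12/5)*4 = 48/5 ≈ 9.6000)
c(10) - 126*R = -6 - 126*48/5 = -6 - 6048/5 = -6078/5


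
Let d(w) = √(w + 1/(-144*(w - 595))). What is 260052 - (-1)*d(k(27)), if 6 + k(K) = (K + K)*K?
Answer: 260052 + √153564471655/10284 ≈ 2.6009e+5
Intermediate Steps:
k(K) = -6 + 2*K² (k(K) = -6 + (K + K)*K = -6 + (2*K)*K = -6 + 2*K²)
d(w) = √(w + 1/(85680 - 144*w)) (d(w) = √(w + 1/(-144*(-595 + w))) = √(w + 1/(85680 - 144*w)))
260052 - (-1)*d(k(27)) = 260052 - (-1)*√((-1 + 144*(-6 + 2*27²)*(-595 + (-6 + 2*27²)))/(-595 + (-6 + 2*27²)))/12 = 260052 - (-1)*√((-1 + 144*(-6 + 2*729)*(-595 + (-6 + 2*729)))/(-595 + (-6 + 2*729)))/12 = 260052 - (-1)*√((-1 + 144*(-6 + 1458)*(-595 + (-6 + 1458)))/(-595 + (-6 + 1458)))/12 = 260052 - (-1)*√((-1 + 144*1452*(-595 + 1452))/(-595 + 1452))/12 = 260052 - (-1)*√((-1 + 144*1452*857)/857)/12 = 260052 - (-1)*√((-1 + 179188416)/857)/12 = 260052 - (-1)*√((1/857)*179188415)/12 = 260052 - (-1)*√(179188415/857)/12 = 260052 - (-1)*(√153564471655/857)/12 = 260052 - (-1)*√153564471655/10284 = 260052 + √153564471655/10284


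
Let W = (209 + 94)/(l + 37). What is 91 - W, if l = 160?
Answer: 17624/197 ≈ 89.462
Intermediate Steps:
W = 303/197 (W = (209 + 94)/(160 + 37) = 303/197 ≈ 1.5381)
91 - W = 91 - 1*303/197 = 91 - 303/197 = 17624/197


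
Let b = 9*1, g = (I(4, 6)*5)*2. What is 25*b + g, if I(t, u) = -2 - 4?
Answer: 165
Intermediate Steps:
I(t, u) = -6
g = -60 (g = -6*5*2 = -30*2 = -60)
b = 9
25*b + g = 25*9 - 60 = 225 - 60 = 165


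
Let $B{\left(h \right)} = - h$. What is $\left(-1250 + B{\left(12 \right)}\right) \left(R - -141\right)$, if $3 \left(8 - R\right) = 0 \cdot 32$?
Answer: $-188038$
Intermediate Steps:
$R = 8$ ($R = 8 - \frac{0 \cdot 32}{3} = 8 - 0 = 8 + 0 = 8$)
$\left(-1250 + B{\left(12 \right)}\right) \left(R - -141\right) = \left(-1250 - 12\right) \left(8 - -141\right) = \left(-1250 - 12\right) \left(8 + 141\right) = \left(-1262\right) 149 = -188038$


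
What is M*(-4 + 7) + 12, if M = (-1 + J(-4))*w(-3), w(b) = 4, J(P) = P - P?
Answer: 0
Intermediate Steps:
J(P) = 0
M = -4 (M = (-1 + 0)*4 = -1*4 = -4)
M*(-4 + 7) + 12 = -4*(-4 + 7) + 12 = -4*3 + 12 = -12 + 12 = 0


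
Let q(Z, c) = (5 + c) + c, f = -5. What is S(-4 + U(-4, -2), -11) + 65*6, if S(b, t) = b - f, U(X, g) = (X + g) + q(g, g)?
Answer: 386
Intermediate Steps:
q(Z, c) = 5 + 2*c
U(X, g) = 5 + X + 3*g (U(X, g) = (X + g) + (5 + 2*g) = 5 + X + 3*g)
S(b, t) = 5 + b (S(b, t) = b - 1*(-5) = b + 5 = 5 + b)
S(-4 + U(-4, -2), -11) + 65*6 = (5 + (-4 + (5 - 4 + 3*(-2)))) + 65*6 = (5 + (-4 + (5 - 4 - 6))) + 390 = (5 + (-4 - 5)) + 390 = (5 - 9) + 390 = -4 + 390 = 386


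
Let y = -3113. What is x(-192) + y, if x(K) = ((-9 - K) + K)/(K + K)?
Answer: -398461/128 ≈ -3113.0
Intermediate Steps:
x(K) = -9/(2*K) (x(K) = -9*1/(2*K) = -9/(2*K))
x(-192) + y = -9/2/(-192) - 3113 = -9/2*(-1/192) - 3113 = 3/128 - 3113 = -398461/128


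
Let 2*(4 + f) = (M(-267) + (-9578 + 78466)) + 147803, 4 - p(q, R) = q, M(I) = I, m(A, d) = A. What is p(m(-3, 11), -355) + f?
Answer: 108215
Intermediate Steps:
p(q, R) = 4 - q
f = 108208 (f = -4 + ((-267 + (-9578 + 78466)) + 147803)/2 = -4 + ((-267 + 68888) + 147803)/2 = -4 + (68621 + 147803)/2 = -4 + (½)*216424 = -4 + 108212 = 108208)
p(m(-3, 11), -355) + f = (4 - 1*(-3)) + 108208 = (4 + 3) + 108208 = 7 + 108208 = 108215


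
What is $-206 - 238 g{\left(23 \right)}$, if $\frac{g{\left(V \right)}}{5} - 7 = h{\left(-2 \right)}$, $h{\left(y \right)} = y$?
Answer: $-6156$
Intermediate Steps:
$g{\left(V \right)} = 25$ ($g{\left(V \right)} = 35 + 5 \left(-2\right) = 35 - 10 = 25$)
$-206 - 238 g{\left(23 \right)} = -206 - 5950 = -6156$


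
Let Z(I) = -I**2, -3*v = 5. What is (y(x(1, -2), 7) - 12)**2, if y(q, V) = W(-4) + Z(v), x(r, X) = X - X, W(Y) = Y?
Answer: 28561/81 ≈ 352.60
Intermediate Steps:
v = -5/3 (v = -1/3*5 = -5/3 ≈ -1.6667)
x(r, X) = 0
y(q, V) = -61/9 (y(q, V) = -4 - (-5/3)**2 = -4 - 1*25/9 = -4 - 25/9 = -61/9)
(y(x(1, -2), 7) - 12)**2 = (-61/9 - 12)**2 = (-169/9)**2 = 28561/81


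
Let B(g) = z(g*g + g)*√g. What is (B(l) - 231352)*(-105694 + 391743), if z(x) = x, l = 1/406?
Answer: -66178008248 + 116421943*√406/66923416 ≈ -6.6178e+10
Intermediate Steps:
l = 1/406 ≈ 0.0024631
B(g) = √g*(g + g²) (B(g) = (g*g + g)*√g = (g² + g)*√g = (g + g²)*√g = √g*(g + g²))
(B(l) - 231352)*(-105694 + 391743) = ((1/406)^(3/2)*(1 + 1/406) - 231352)*(-105694 + 391743) = ((√406/164836)*(407/406) - 231352)*286049 = (407*√406/66923416 - 231352)*286049 = (-231352 + 407*√406/66923416)*286049 = -66178008248 + 116421943*√406/66923416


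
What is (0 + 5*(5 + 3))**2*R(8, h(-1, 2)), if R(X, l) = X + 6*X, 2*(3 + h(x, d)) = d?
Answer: 89600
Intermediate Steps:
h(x, d) = -3 + d/2
R(X, l) = 7*X
(0 + 5*(5 + 3))**2*R(8, h(-1, 2)) = (0 + 5*(5 + 3))**2*(7*8) = (0 + 5*8)**2*56 = (0 + 40)**2*56 = 40**2*56 = 1600*56 = 89600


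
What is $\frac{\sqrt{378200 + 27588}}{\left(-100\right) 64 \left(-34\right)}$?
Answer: $\frac{\sqrt{101447}}{108800} \approx 0.0029275$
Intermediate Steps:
$\frac{\sqrt{378200 + 27588}}{\left(-100\right) 64 \left(-34\right)} = \frac{\sqrt{405788}}{\left(-6400\right) \left(-34\right)} = \frac{2 \sqrt{101447}}{217600} = 2 \sqrt{101447} \cdot \frac{1}{217600} = \frac{\sqrt{101447}}{108800}$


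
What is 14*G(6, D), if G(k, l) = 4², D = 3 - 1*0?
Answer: 224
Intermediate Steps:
D = 3 (D = 3 + 0 = 3)
G(k, l) = 16
14*G(6, D) = 14*16 = 224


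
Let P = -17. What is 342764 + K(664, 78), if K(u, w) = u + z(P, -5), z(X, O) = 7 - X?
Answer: 343452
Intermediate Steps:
K(u, w) = 24 + u (K(u, w) = u + (7 - 1*(-17)) = u + (7 + 17) = u + 24 = 24 + u)
342764 + K(664, 78) = 342764 + (24 + 664) = 342764 + 688 = 343452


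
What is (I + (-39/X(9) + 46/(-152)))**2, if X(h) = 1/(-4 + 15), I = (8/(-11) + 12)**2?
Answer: 7724458462681/84566416 ≈ 91342.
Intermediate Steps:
I = 15376/121 (I = (8*(-1/11) + 12)**2 = (-8/11 + 12)**2 = (124/11)**2 = 15376/121 ≈ 127.07)
X(h) = 1/11
(I + (-39/X(9) + 46/(-152)))**2 = (15376/121 + (-39/1/11 + 46/(-152)))**2 = (15376/121 + (-39*11 + 46*(-1/152)))**2 = (15376/121 + (-429 - 23/76))**2 = (15376/121 - 32627/76)**2 = (-2779291/9196)**2 = 7724458462681/84566416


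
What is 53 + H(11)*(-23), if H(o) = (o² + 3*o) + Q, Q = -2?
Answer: -3443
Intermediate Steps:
H(o) = -2 + o² + 3*o (H(o) = (o² + 3*o) - 2 = -2 + o² + 3*o)
53 + H(11)*(-23) = 53 + (-2 + 11² + 3*11)*(-23) = 53 + (-2 + 121 + 33)*(-23) = 53 + 152*(-23) = 53 - 3496 = -3443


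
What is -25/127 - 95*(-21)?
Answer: 253340/127 ≈ 1994.8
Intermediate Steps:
-25/127 - 95*(-21) = -25*1/127 + 1995 = -25/127 + 1995 = 253340/127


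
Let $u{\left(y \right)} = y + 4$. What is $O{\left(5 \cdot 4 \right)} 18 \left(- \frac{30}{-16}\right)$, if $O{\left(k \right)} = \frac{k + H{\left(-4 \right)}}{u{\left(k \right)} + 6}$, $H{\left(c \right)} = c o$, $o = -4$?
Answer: $\frac{81}{2} \approx 40.5$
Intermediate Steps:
$u{\left(y \right)} = 4 + y$
$H{\left(c \right)} = - 4 c$ ($H{\left(c \right)} = c \left(-4\right) = - 4 c$)
$O{\left(k \right)} = \frac{16 + k}{10 + k}$ ($O{\left(k \right)} = \frac{k - -16}{\left(4 + k\right) + 6} = \frac{k + 16}{10 + k} = \frac{16 + k}{10 + k}$)
$O{\left(5 \cdot 4 \right)} 18 \left(- \frac{30}{-16}\right) = \frac{16 + 5 \cdot 4}{10 + 5 \cdot 4} \cdot 18 \left(- \frac{30}{-16}\right) = \frac{16 + 20}{10 + 20} \cdot 18 \left(\left(-30\right) \left(- \frac{1}{16}\right)\right) = \frac{1}{30} \cdot 36 \cdot 18 \cdot \frac{15}{8} = \frac{6}{5} \cdot 18 \cdot \frac{15}{8} = \frac{108}{5} \cdot \frac{15}{8} = \frac{81}{2}$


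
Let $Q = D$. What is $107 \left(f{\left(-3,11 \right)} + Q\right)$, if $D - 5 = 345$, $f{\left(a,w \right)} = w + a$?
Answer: $38306$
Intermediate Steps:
$f{\left(a,w \right)} = a + w$
$D = 350$ ($D = 5 + 345 = 350$)
$Q = 350$
$107 \left(f{\left(-3,11 \right)} + Q\right) = 107 \left(\left(-3 + 11\right) + 350\right) = 107 \left(8 + 350\right) = 107 \cdot 358 = 38306$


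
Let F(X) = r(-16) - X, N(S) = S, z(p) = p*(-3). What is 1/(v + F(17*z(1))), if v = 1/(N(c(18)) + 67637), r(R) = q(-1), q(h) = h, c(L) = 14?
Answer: 67651/3382551 ≈ 0.020000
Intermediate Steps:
z(p) = -3*p
r(R) = -1
v = 1/67651 (v = 1/(14 + 67637) = 1/67651 ≈ 1.4782e-5)
F(X) = -1 - X
1/(v + F(17*z(1))) = 1/(1/67651 + (-1 - 17*(-3*1))) = 1/(1/67651 + (-1 - 17*(-3))) = 1/(1/67651 + (-1 - 1*(-51))) = 1/(1/67651 + (-1 + 51)) = 1/(1/67651 + 50) = 1/(3382551/67651) = 67651/3382551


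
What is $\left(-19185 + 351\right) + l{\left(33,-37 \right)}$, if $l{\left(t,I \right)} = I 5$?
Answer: $-19019$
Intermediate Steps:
$l{\left(t,I \right)} = 5 I$
$\left(-19185 + 351\right) + l{\left(33,-37 \right)} = \left(-19185 + 351\right) + 5 \left(-37\right) = -18834 - 185 = -19019$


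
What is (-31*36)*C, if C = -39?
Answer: 43524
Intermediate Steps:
(-31*36)*C = -31*36*(-39) = -1116*(-39) = 43524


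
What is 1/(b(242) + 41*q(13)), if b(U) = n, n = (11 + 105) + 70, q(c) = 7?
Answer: 1/473 ≈ 0.0021142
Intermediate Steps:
n = 186 (n = 116 + 70 = 186)
b(U) = 186
1/(b(242) + 41*q(13)) = 1/(186 + 41*7) = 1/(186 + 287) = 1/473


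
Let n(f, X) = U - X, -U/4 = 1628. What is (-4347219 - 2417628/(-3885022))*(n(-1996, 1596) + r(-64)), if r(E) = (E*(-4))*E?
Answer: 206823172037182740/1942511 ≈ 1.0647e+11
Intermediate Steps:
U = -6512 (U = -4*1628 = -6512)
r(E) = -4*E² (r(E) = (-4*E)*E = -4*E²)
n(f, X) = -6512 - X
(-4347219 - 2417628/(-3885022))*(n(-1996, 1596) + r(-64)) = (-4347219 - 2417628/(-3885022))*((-6512 - 1*1596) - 4*(-64)²) = (-4347219 - 2417628*(-1/3885022))*((-6512 - 1596) - 4*4096) = (-4347219 + 1208814/1942511)*(-8108 - 16384) = -8444519518095/1942511*(-24492) = 206823172037182740/1942511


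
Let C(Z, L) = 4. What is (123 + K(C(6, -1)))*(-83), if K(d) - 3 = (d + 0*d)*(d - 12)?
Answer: -7802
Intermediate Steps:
K(d) = 3 + d*(-12 + d) (K(d) = 3 + (d + 0*d)*(d - 12) = 3 + (d + 0)*(-12 + d) = 3 + d*(-12 + d))
(123 + K(C(6, -1)))*(-83) = (123 + (3 + 4² - 12*4))*(-83) = (123 + (3 + 16 - 48))*(-83) = (123 - 29)*(-83) = 94*(-83) = -7802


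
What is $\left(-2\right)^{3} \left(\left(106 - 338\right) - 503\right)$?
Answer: $5880$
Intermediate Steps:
$\left(-2\right)^{3} \left(\left(106 - 338\right) - 503\right) = - 8 \left(-232 - 503\right) = \left(-8\right) \left(-735\right) = 5880$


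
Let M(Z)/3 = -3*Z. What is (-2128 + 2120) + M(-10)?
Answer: 82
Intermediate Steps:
M(Z) = -9*Z (M(Z) = 3*(-3*Z) = -9*Z)
(-2128 + 2120) + M(-10) = (-2128 + 2120) - 9*(-10) = -8 + 90 = 82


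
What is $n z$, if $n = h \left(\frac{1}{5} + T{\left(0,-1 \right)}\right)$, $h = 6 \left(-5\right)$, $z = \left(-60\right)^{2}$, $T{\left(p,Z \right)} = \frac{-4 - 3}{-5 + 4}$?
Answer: $-777600$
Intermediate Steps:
$T{\left(p,Z \right)} = 7$ ($T{\left(p,Z \right)} = - \frac{7}{-1} = \left(-7\right) \left(-1\right) = 7$)
$z = 3600$
$h = -30$
$n = -216$ ($n = - 30 \left(\frac{1}{5} + 7\right) = \left(-30\right) \frac{36}{5} = -216$)
$n z = \left(-216\right) 3600 = -777600$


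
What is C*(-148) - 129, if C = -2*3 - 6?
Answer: 1647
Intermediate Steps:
C = -12 (C = -6 - 6 = -12)
C*(-148) - 129 = -12*(-148) - 129 = 1776 - 129 = 1647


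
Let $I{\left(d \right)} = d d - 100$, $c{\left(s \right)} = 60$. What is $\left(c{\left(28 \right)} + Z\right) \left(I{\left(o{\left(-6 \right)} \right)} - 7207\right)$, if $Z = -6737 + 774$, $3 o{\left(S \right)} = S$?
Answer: $43109609$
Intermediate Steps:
$o{\left(S \right)} = \frac{S}{3}$
$Z = -5963$
$I{\left(d \right)} = -100 + d^{2}$ ($I{\left(d \right)} = d^{2} - 100 = -100 + d^{2}$)
$\left(c{\left(28 \right)} + Z\right) \left(I{\left(o{\left(-6 \right)} \right)} - 7207\right) = \left(60 - 5963\right) \left(\left(-100 + \left(\frac{1}{3} \left(-6\right)\right)^{2}\right) - 7207\right) = - 5903 \left(\left(-100 + \left(-2\right)^{2}\right) - 7207\right) = - 5903 \left(\left(-100 + 4\right) - 7207\right) = - 5903 \left(-96 - 7207\right) = \left(-5903\right) \left(-7303\right) = 43109609$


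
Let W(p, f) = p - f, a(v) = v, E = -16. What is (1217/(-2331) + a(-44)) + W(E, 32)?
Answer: -215669/2331 ≈ -92.522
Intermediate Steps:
(1217/(-2331) + a(-44)) + W(E, 32) = (1217/(-2331) - 44) + (-16 - 1*32) = (1217*(-1/2331) - 44) + (-16 - 32) = (-1217/2331 - 44) - 48 = -103781/2331 - 48 = -215669/2331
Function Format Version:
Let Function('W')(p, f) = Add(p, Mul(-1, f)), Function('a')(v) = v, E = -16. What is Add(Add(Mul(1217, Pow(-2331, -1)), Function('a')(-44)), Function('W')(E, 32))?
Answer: Rational(-215669, 2331) ≈ -92.522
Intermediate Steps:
Add(Add(Mul(1217, Pow(-2331, -1)), Function('a')(-44)), Function('W')(E, 32)) = Add(Add(Mul(1217, Pow(-2331, -1)), -44), Add(-16, Mul(-1, 32))) = Add(Add(Mul(1217, Rational(-1, 2331)), -44), Add(-16, -32)) = Add(Add(Rational(-1217, 2331), -44), -48) = Add(Rational(-103781, 2331), -48) = Rational(-215669, 2331)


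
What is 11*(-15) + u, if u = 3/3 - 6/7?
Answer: -1154/7 ≈ -164.86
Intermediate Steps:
u = 1/7 (u = 3*(1/3) - 6*1/7 = 1 - 6/7 = 1/7 ≈ 0.14286)
11*(-15) + u = 11*(-15) + 1/7 = -165 + 1/7 = -1154/7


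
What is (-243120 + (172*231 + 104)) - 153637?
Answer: -356921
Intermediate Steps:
(-243120 + (172*231 + 104)) - 153637 = (-243120 + (39732 + 104)) - 153637 = (-243120 + 39836) - 153637 = -203284 - 153637 = -356921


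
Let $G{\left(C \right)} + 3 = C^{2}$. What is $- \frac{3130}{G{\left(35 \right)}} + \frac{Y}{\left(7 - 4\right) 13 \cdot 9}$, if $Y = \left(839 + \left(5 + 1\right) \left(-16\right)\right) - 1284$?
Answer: $- \frac{67682}{16497} \approx -4.1027$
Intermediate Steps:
$Y = -541$ ($Y = \left(839 + 6 \left(-16\right)\right) - 1284 = \left(839 - 96\right) - 1284 = 743 - 1284 = -541$)
$G{\left(C \right)} = -3 + C^{2}$
$- \frac{3130}{G{\left(35 \right)}} + \frac{Y}{\left(7 - 4\right) 13 \cdot 9} = - \frac{3130}{-3 + 35^{2}} - \frac{541}{\left(7 - 4\right) 13 \cdot 9} = - \frac{3130}{-3 + 1225} - \frac{541}{3 \cdot 13 \cdot 9} = - \frac{3130}{1222} - \frac{541}{39 \cdot 9} = \left(-3130\right) \frac{1}{1222} - \frac{541}{351} = - \frac{1565}{611} - \frac{541}{351} = - \frac{67682}{16497}$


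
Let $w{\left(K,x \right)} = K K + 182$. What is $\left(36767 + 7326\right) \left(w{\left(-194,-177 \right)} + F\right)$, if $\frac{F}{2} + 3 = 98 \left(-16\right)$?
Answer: $1528968868$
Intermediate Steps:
$w{\left(K,x \right)} = 182 + K^{2}$ ($w{\left(K,x \right)} = K^{2} + 182 = 182 + K^{2}$)
$F = -3142$ ($F = -6 + 2 \cdot 98 \left(-16\right) = -6 + 2 \left(-1568\right) = -6 - 3136 = -3142$)
$\left(36767 + 7326\right) \left(w{\left(-194,-177 \right)} + F\right) = \left(36767 + 7326\right) \left(\left(182 + \left(-194\right)^{2}\right) - 3142\right) = 44093 \left(\left(182 + 37636\right) - 3142\right) = 44093 \left(37818 - 3142\right) = 44093 \cdot 34676 = 1528968868$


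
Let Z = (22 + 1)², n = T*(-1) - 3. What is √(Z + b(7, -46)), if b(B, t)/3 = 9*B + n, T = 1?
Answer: √706 ≈ 26.571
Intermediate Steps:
n = -4 (n = 1*(-1) - 3 = -1 - 3 = -4)
b(B, t) = -12 + 27*B (b(B, t) = 3*(9*B - 4) = 3*(-4 + 9*B) = -12 + 27*B)
Z = 529 (Z = 23² = 529)
√(Z + b(7, -46)) = √(529 + (-12 + 27*7)) = √(529 + (-12 + 189)) = √(529 + 177) = √706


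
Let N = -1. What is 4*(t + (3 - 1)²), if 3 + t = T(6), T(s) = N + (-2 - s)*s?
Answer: -192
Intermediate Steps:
T(s) = -1 + s*(-2 - s) (T(s) = -1 + (-2 - s)*s = -1 + s*(-2 - s))
t = -52 (t = -3 + (-1 - 1*6² - 2*6) = -3 + (-1 - 1*36 - 12) = -3 + (-1 - 36 - 12) = -3 - 49 = -52)
4*(t + (3 - 1)²) = 4*(-52 + (3 - 1)²) = 4*(-52 + 2²) = 4*(-52 + 4) = 4*(-48) = -192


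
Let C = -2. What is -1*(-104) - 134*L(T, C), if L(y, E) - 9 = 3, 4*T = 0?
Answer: -1504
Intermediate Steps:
T = 0 (T = (¼)*0 = 0)
L(y, E) = 12 (L(y, E) = 9 + 3 = 12)
-1*(-104) - 134*L(T, C) = -1*(-104) - 134*12 = 104 - 1608 = -1504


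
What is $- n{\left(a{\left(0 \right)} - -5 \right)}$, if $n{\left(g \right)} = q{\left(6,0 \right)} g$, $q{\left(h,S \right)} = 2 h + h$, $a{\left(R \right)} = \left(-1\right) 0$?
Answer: $-90$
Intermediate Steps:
$a{\left(R \right)} = 0$
$q{\left(h,S \right)} = 3 h$
$n{\left(g \right)} = 18 g$ ($n{\left(g \right)} = 3 \cdot 6 g = 18 g$)
$- n{\left(a{\left(0 \right)} - -5 \right)} = - 18 \left(0 - -5\right) = - 18 \left(0 + 5\right) = - 18 \cdot 5 = \left(-1\right) 90 = -90$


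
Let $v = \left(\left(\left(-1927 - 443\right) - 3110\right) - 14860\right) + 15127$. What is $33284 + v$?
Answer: $28071$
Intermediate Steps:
$v = -5213$ ($v = \left(\left(-2370 - 3110\right) - 14860\right) + 15127 = \left(-5480 - 14860\right) + 15127 = -20340 + 15127 = -5213$)
$33284 + v = 33284 - 5213 = 28071$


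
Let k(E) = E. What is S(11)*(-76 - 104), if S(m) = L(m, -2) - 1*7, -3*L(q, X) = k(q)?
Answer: 1920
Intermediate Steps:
L(q, X) = -q/3
S(m) = -7 - m/3 (S(m) = -m/3 - 1*7 = -m/3 - 7 = -7 - m/3)
S(11)*(-76 - 104) = (-7 - ⅓*11)*(-76 - 104) = (-7 - 11/3)*(-180) = -32/3*(-180) = 1920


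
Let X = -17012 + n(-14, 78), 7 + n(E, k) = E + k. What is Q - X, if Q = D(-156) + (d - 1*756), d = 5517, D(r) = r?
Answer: 21560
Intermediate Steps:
Q = 4605 (Q = -156 + (5517 - 1*756) = -156 + (5517 - 756) = -156 + 4761 = 4605)
n(E, k) = -7 + E + k (n(E, k) = -7 + (E + k) = -7 + E + k)
X = -16955 (X = -17012 + (-7 - 14 + 78) = -17012 + 57 = -16955)
Q - X = 4605 - 1*(-16955) = 4605 + 16955 = 21560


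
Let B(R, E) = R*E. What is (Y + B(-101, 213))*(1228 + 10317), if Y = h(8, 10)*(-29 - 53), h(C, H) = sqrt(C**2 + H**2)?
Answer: -248367585 - 1893380*sqrt(41) ≈ -2.6049e+8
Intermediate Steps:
B(R, E) = E*R
Y = -164*sqrt(41) (Y = sqrt(8**2 + 10**2)*(-29 - 53) = sqrt(64 + 100)*(-82) = sqrt(164)*(-82) = (2*sqrt(41))*(-82) = -164*sqrt(41) ≈ -1050.1)
(Y + B(-101, 213))*(1228 + 10317) = (-164*sqrt(41) + 213*(-101))*(1228 + 10317) = (-164*sqrt(41) - 21513)*11545 = (-21513 - 164*sqrt(41))*11545 = -248367585 - 1893380*sqrt(41)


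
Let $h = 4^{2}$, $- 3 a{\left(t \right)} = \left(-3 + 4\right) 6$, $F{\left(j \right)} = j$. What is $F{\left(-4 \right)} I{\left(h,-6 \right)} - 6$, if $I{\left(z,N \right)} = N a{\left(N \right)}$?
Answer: $-54$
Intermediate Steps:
$a{\left(t \right)} = -2$ ($a{\left(t \right)} = - \frac{\left(-3 + 4\right) 6}{3} = - \frac{1 \cdot 6}{3} = \left(- \frac{1}{3}\right) 6 = -2$)
$h = 16$
$I{\left(z,N \right)} = - 2 N$ ($I{\left(z,N \right)} = N \left(-2\right) = - 2 N$)
$F{\left(-4 \right)} I{\left(h,-6 \right)} - 6 = - 4 \left(\left(-2\right) \left(-6\right)\right) - 6 = \left(-4\right) 12 - 6 = -48 - 6 = -54$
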